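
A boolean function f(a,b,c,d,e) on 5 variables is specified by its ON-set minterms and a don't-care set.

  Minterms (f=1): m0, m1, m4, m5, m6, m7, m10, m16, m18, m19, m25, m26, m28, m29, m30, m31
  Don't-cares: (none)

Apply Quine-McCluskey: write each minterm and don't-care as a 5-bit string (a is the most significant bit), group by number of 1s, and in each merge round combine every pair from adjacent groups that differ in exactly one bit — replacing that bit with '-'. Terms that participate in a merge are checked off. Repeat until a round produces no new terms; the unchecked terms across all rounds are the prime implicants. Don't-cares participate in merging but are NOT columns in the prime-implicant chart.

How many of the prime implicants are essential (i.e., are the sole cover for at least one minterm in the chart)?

6

[col 0] 00000*, 00001*, 00100*, 00101*, 00110*, 00111*, 01010*, 10000*, 10010*, 10011*, 11001*, 11010*, 11100*, 11101*, 11110*, 11111*
[col 1] -0000, -1010, 00-00*, 00-01*, 0000-*, 001-0*, 001-1*, 0010-*, 0011-*, 1-010, 100-0, 1001-, 11-01, 11-10, 111-0*, 111-1*, 1110-*, 1111-*
[col 2] 00-0-, 001--, 111--
Prime implicants: -0000, -1010, 00-0-, 001--, 1-010, 100-0, 1001-, 11-01, 11-10, 111--
PI chart (minterm → PIs covering it):
  0 | -0000,00-0-
  1 | 00-0-  (sole → essential)
  4 | 00-0-,001--
  5 | 00-0-,001--
  6 | 001--  (sole → essential)
  7 | 001--  (sole → essential)
  10 | -1010  (sole → essential)
  16 | -0000,100-0
  18 | 1-010,100-0,1001-
  19 | 1001-  (sole → essential)
  25 | 11-01  (sole → essential)
  26 | -1010,1-010,11-10
  28 | 111--  (sole → essential)
  29 | 11-01,111--
  30 | 11-10,111--
  31 | 111--  (sole → essential)
Essential prime implicants: -1010, 00-0-, 001--, 1001-, 11-01, 111--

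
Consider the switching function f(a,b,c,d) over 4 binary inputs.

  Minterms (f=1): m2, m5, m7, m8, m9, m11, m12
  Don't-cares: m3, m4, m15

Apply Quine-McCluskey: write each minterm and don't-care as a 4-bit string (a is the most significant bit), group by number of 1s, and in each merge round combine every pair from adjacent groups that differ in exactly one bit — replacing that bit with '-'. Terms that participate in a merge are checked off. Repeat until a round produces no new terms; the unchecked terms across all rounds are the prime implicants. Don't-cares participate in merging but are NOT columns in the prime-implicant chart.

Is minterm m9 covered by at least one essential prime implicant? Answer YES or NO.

[col 0] 0010*, 0011*, 0100*, 0101*, 0111*, 1000*, 1001*, 1011*, 1100*, 1111*
[col 1] -011*, -100, -111*, 0-11*, 001-, 01-1, 010-, 1-00, 1-11*, 10-1, 100-
[col 2] --11
Prime implicants: --11, -100, 001-, 01-1, 010-, 1-00, 10-1, 100-
PI chart (minterm → PIs covering it):
  2 | 001-  (sole → essential)
  5 | 01-1,010-
  7 | --11,01-1
  8 | 1-00,100-
  9 | 10-1,100-
  11 | --11,10-1
  12 | -100,1-00
Essential prime implicants: 001-

NO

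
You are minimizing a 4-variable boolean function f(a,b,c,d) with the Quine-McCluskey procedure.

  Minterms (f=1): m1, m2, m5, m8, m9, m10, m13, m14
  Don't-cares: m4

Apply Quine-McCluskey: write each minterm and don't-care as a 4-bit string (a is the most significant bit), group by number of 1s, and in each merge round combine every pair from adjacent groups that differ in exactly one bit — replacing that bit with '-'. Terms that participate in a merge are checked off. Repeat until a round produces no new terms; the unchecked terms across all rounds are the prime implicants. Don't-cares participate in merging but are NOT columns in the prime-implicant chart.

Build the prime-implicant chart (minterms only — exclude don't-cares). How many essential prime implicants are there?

3

size-2^0 implicants → 0001(✓)  0010(✓)  0100(✓)  0101(✓)  1000(✓)  1001(✓)  1010(✓)  1101(✓)  1110(✓)
size-2^1 implicants → -001(✓)  -010  -101(✓)  0-01(✓)  010-  1-01(✓)  1-10  10-0  100-
size-2^2 implicants → --01
Unchecked terms (primes): --01, -010, 010-, 1-10, 10-0, 100-
Minterm coverage:
  m1 ⊆ --01 [E]
  m2 ⊆ -010 [E]
  m5 ⊆ --01,010-
  m8 ⊆ 10-0,100-
  m9 ⊆ --01,100-
  m10 ⊆ -010,1-10,10-0
  m13 ⊆ --01 [E]
  m14 ⊆ 1-10 [E]
E = {--01, -010, 1-10}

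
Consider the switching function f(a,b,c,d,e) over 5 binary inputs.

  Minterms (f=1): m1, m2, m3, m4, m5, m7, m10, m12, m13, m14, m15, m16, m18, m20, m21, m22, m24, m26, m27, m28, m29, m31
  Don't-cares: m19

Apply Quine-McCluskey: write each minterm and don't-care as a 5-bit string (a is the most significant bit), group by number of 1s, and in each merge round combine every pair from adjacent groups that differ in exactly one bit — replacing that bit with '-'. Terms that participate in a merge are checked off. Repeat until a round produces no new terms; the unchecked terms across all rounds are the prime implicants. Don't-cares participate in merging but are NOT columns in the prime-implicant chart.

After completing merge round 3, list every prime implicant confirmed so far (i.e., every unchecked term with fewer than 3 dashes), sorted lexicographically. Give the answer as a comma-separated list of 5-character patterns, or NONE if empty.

size-2^0 implicants → 00001(✓)  00010(✓)  00011(✓)  00100(✓)  00101(✓)  00111(✓)  01010(✓)  01100(✓)  01101(✓)  01110(✓)  01111(✓)  10000(✓)  10010(✓)  10011(✓)  10100(✓)  10101(✓)  10110(✓)  11000(✓)  11010(✓)  11011(✓)  11100(✓)  11101(✓)  11111(✓)
size-2^1 implicants → -0010(✓)  -0011(✓)  -0100(✓)  -0101(✓)  -1010(✓)  -1100(✓)  -1101(✓)  -1111(✓)  0-010(✓)  0-100(✓)  0-101(✓)  0-111(✓)  00-01(✓)  00-11(✓)  000-1(✓)  0001-(✓)  001-1(✓)  0010-(✓)  01-10  011-0(✓)  011-1(✓)  0110-(✓)  0111-(✓)  1-000(✓)  1-010(✓)  1-011(✓)  1-100(✓)  1-101(✓)  10-00(✓)  10-10(✓)  100-0(✓)  1001-(✓)  101-0(✓)  1010-(✓)  11-00(✓)  11-11  110-0(✓)  1101-(✓)  111-1(✓)  1110-(✓)
size-2^2 implicants → --010  --100(✓)  --101(✓)  -001-  -010-(✓)  -11-1  -110-(✓)  0-1-1  0-10-(✓)  00--1  011--  1--00  1-0-0  1-01-  1-10-(✓)  10--0
size-2^3 implicants → --10-
Unchecked terms (primes): --010, --10-, -001-, -11-1, 0-1-1, 00--1, 01-10, 011--, 1--00, 1-0-0, 1-01-, 10--0, 11-11

--010, -001-, -11-1, 0-1-1, 00--1, 01-10, 011--, 1--00, 1-0-0, 1-01-, 10--0, 11-11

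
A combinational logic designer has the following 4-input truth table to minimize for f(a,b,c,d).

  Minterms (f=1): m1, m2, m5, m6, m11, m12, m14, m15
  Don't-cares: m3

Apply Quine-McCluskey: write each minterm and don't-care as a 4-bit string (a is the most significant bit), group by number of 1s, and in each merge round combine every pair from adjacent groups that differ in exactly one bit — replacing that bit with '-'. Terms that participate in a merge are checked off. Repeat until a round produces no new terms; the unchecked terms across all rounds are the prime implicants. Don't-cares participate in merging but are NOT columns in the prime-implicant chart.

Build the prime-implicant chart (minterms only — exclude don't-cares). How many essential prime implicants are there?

Round 0: 0001✓ 0010✓ 0011✓ 0101✓ 0110✓ 1011✓ 1100✓ 1110✓ 1111✓
Round 1: -011 -110 0-01 0-10 00-1 001- 1-11 11-0 111-
PIs = {-011, -110, 0-01, 0-10, 00-1, 001-, 1-11, 11-0, 111-}
Coverage chart:
  m1: 0-01,00-1
  m2: 0-10,001-
  m5: 0-01 ←essential
  m6: -110,0-10
  m11: -011,1-11
  m12: 11-0 ←essential
  m14: -110,11-0,111-
  m15: 1-11,111-
Essential: 0-01, 11-0

2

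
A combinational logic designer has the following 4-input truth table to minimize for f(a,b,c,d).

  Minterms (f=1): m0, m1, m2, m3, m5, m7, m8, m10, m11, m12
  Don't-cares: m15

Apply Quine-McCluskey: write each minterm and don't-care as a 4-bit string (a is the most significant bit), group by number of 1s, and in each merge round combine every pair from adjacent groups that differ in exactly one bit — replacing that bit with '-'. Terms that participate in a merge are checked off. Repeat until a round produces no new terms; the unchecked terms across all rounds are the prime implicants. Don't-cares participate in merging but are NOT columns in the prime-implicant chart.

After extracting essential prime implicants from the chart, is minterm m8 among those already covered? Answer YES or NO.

YES

Round 0: 0000✓ 0001✓ 0010✓ 0011✓ 0101✓ 0111✓ 1000✓ 1010✓ 1011✓ 1100✓ 1111✓
Round 1: -000✓ -010✓ -011✓ -111✓ 0-01✓ 0-11✓ 00-0✓ 00-1✓ 000-✓ 001-✓ 01-1✓ 1-00 1-11✓ 10-0✓ 101-✓
Round 2: --11 -0-0 -01- 0--1 00--
PIs = {--11, -0-0, -01-, 0--1, 00--, 1-00}
Coverage chart:
  m0: -0-0,00--
  m1: 0--1,00--
  m2: -0-0,-01-,00--
  m3: --11,-01-,0--1,00--
  m5: 0--1 ←essential
  m7: --11,0--1
  m8: -0-0,1-00
  m10: -0-0,-01-
  m11: --11,-01-
  m12: 1-00 ←essential
Essential: 0--1, 1-00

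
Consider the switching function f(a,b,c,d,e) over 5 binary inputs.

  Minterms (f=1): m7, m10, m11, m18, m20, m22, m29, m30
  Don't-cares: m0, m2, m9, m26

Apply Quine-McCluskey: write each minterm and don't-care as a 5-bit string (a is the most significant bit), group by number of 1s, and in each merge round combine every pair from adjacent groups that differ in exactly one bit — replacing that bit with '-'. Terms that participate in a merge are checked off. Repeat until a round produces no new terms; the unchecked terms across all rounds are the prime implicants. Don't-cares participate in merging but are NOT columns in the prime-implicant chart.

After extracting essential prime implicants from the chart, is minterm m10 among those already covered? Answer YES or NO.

NO

Round 0: 00000✓ 00010✓ 00111 01001✓ 01010✓ 01011✓ 10010✓ 10100✓ 10110✓ 11010✓ 11101 11110✓
Round 1: -0010✓ -1010✓ 0-010✓ 000-0 010-1 0101- 1-010✓ 1-110✓ 10-10✓ 101-0 11-10✓
Round 2: --010 1--10
PIs = {--010, 000-0, 00111, 010-1, 0101-, 1--10, 101-0, 11101}
Coverage chart:
  m7: 00111 ←essential
  m10: --010,0101-
  m11: 010-1,0101-
  m18: --010,1--10
  m20: 101-0 ←essential
  m22: 1--10,101-0
  m29: 11101 ←essential
  m30: 1--10 ←essential
Essential: 00111, 1--10, 101-0, 11101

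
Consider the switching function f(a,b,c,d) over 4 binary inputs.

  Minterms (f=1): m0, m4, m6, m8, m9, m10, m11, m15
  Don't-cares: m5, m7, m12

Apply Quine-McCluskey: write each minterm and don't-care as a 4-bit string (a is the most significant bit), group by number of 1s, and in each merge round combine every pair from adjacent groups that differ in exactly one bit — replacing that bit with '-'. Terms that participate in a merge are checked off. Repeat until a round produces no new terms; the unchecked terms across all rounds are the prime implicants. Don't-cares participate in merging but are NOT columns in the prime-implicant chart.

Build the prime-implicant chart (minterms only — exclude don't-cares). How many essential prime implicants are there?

[col 0] 0000*, 0100*, 0101*, 0110*, 0111*, 1000*, 1001*, 1010*, 1011*, 1100*, 1111*
[col 1] -000*, -100*, -111, 0-00*, 01-0*, 01-1*, 010-*, 011-*, 1-00*, 1-11, 10-0*, 10-1*, 100-*, 101-*
[col 2] --00, 01--, 10--
Prime implicants: --00, -111, 01--, 1-11, 10--
PI chart (minterm → PIs covering it):
  0 | --00  (sole → essential)
  4 | --00,01--
  6 | 01--  (sole → essential)
  8 | --00,10--
  9 | 10--  (sole → essential)
  10 | 10--  (sole → essential)
  11 | 1-11,10--
  15 | -111,1-11
Essential prime implicants: --00, 01--, 10--

3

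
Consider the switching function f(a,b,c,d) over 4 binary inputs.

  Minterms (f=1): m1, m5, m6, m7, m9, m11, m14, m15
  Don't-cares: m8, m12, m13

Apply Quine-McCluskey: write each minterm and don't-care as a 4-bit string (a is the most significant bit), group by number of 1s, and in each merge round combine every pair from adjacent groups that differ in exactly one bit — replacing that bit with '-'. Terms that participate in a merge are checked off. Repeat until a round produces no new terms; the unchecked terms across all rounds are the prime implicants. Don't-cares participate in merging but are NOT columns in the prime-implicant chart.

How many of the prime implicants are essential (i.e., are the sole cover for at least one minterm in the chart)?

Round 0: 0001✓ 0101✓ 0110✓ 0111✓ 1000✓ 1001✓ 1011✓ 1100✓ 1101✓ 1110✓ 1111✓
Round 1: -001✓ -101✓ -110✓ -111✓ 0-01✓ 01-1✓ 011-✓ 1-00✓ 1-01✓ 1-11✓ 10-1✓ 100-✓ 11-0✓ 11-1✓ 110-✓ 111-✓
Round 2: --01 -1-1 -11- 1--1 1-0- 11--
PIs = {--01, -1-1, -11-, 1--1, 1-0-, 11--}
Coverage chart:
  m1: --01 ←essential
  m5: --01,-1-1
  m6: -11- ←essential
  m7: -1-1,-11-
  m9: --01,1--1,1-0-
  m11: 1--1 ←essential
  m14: -11-,11--
  m15: -1-1,-11-,1--1,11--
Essential: --01, -11-, 1--1

3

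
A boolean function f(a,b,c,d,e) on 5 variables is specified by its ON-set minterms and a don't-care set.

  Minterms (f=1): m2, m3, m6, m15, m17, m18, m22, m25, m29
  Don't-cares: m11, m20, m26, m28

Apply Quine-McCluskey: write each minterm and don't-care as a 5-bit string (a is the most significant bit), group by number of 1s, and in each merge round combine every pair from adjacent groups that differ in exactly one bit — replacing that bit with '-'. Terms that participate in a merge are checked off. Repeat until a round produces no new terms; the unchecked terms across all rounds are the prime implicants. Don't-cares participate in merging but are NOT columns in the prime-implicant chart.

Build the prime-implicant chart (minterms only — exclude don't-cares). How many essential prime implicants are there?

3

Round 0: 00010✓ 00011✓ 00110✓ 01011✓ 01111✓ 10001✓ 10010✓ 10100✓ 10110✓ 11001✓ 11010✓ 11100✓ 11101✓
Round 1: -0010✓ -0110✓ 0-011 00-10✓ 0001- 01-11 1-001 1-010 1-100 10-10✓ 101-0 11-01 1110-
Round 2: -0-10
PIs = {-0-10, 0-011, 0001-, 01-11, 1-001, 1-010, 1-100, 101-0, 11-01, 1110-}
Coverage chart:
  m2: -0-10,0001-
  m3: 0-011,0001-
  m6: -0-10 ←essential
  m15: 01-11 ←essential
  m17: 1-001 ←essential
  m18: -0-10,1-010
  m22: -0-10,101-0
  m25: 1-001,11-01
  m29: 11-01,1110-
Essential: -0-10, 01-11, 1-001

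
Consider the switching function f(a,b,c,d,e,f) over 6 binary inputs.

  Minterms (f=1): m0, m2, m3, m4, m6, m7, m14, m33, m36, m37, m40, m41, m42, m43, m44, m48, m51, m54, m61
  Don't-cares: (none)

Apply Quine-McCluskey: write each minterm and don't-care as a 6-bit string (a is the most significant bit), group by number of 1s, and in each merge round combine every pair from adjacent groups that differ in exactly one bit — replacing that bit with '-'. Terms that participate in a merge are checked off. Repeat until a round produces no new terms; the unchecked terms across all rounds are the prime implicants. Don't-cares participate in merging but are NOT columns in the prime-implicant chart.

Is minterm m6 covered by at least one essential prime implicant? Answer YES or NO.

YES

Round 0: 000000✓ 000010✓ 000011✓ 000100✓ 000110✓ 000111✓ 001110✓ 100001✓ 100100✓ 100101✓ 101000✓ 101001✓ 101010✓ 101011✓ 101100✓ 110000 110011 110110 111101
Round 1: -00100 00-110 000-00✓ 000-10✓ 000-11✓ 0000-0✓ 00001-✓ 0001-0✓ 00011-✓ 10-001 10-100 100-01 10010- 101-00 1010-0✓ 1010-1✓ 10100-✓ 10101-✓
Round 2: 000--0 000-1- 1010--
PIs = {-00100, 00-110, 000--0, 000-1-, 10-001, 10-100, 100-01, 10010-, 101-00, 1010--, 110000, 110011, 110110, 111101}
Coverage chart:
  m0: 000--0 ←essential
  m2: 000--0,000-1-
  m3: 000-1- ←essential
  m4: -00100,000--0
  m6: 00-110,000--0,000-1-
  m7: 000-1- ←essential
  m14: 00-110 ←essential
  m33: 10-001,100-01
  m36: -00100,10-100,10010-
  m37: 100-01,10010-
  m40: 101-00,1010--
  m41: 10-001,1010--
  m42: 1010-- ←essential
  m43: 1010-- ←essential
  m44: 10-100,101-00
  m48: 110000 ←essential
  m51: 110011 ←essential
  m54: 110110 ←essential
  m61: 111101 ←essential
Essential: 00-110, 000--0, 000-1-, 1010--, 110000, 110011, 110110, 111101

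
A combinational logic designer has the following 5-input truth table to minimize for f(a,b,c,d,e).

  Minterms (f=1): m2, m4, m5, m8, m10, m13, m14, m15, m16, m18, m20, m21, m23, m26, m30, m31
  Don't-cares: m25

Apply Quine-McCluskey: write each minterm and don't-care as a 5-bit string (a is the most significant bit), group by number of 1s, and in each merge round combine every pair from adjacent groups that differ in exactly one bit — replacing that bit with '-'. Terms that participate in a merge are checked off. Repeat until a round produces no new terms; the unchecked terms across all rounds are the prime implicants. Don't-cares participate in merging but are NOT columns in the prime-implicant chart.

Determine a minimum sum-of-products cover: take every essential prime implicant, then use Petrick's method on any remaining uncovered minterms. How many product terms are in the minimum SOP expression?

7

size-2^0 implicants → 00010(✓)  00100(✓)  00101(✓)  01000(✓)  01010(✓)  01101(✓)  01110(✓)  01111(✓)  10000(✓)  10010(✓)  10100(✓)  10101(✓)  10111(✓)  11001  11010(✓)  11110(✓)  11111(✓)
size-2^1 implicants → -0010(✓)  -0100(✓)  -0101(✓)  -1010(✓)  -1110(✓)  -1111(✓)  0-010(✓)  0-101  0010-(✓)  01-10(✓)  010-0  011-1  0111-(✓)  1-010(✓)  1-111  10-00  100-0  101-1  1010-(✓)  11-10(✓)  1111-(✓)
size-2^2 implicants → --010  -010-  -1-10  -111-
Unchecked terms (primes): --010, -010-, -1-10, -111-, 0-101, 010-0, 011-1, 1-111, 10-00, 100-0, 101-1, 11001
Minterm coverage:
  m2 ⊆ --010 [E]
  m4 ⊆ -010- [E]
  m5 ⊆ -010-,0-101
  m8 ⊆ 010-0 [E]
  m10 ⊆ --010,-1-10,010-0
  m13 ⊆ 0-101,011-1
  m14 ⊆ -1-10,-111-
  m15 ⊆ -111-,011-1
  m16 ⊆ 10-00,100-0
  m18 ⊆ --010,100-0
  m20 ⊆ -010-,10-00
  m21 ⊆ -010-,101-1
  m23 ⊆ 1-111,101-1
  m26 ⊆ --010,-1-10
  m30 ⊆ -1-10,-111-
  m31 ⊆ -111-,1-111
E = {--010, -010-, 010-0}
Petrick residual → -1-10, 011-1, 1-111, 10-00
Cover = c'de' + b'cd' + bde' + a'bc'e' + a'bce + acde + ab'd'e'  |cover|=7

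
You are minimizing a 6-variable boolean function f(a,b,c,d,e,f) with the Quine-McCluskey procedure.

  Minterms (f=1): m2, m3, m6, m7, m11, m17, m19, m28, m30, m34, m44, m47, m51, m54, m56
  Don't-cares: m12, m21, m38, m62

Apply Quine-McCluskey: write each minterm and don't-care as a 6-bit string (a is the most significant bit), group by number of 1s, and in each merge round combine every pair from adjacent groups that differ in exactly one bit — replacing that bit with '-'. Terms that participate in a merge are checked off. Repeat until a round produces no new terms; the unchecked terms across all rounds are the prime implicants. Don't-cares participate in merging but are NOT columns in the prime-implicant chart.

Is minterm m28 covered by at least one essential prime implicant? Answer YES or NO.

[col 0] 000010*, 000011*, 000110*, 000111*, 001011*, 001100*, 010001*, 010011*, 010101*, 011100*, 011110*, 100010*, 100110*, 101100*, 101111, 110011*, 110110*, 111000, 111110*
[col 1] -00010*, -00110*, -01100, -10011, -11110, 0-0011, 0-1100, 00-011, 000-10*, 000-11*, 00001-*, 00011-*, 010-01, 0100-1, 0111-0, 1-0110, 100-10*, 11-110
[col 2] -00-10, 000-1-
Prime implicants: -00-10, -01100, -10011, -11110, 0-0011, 0-1100, 00-011, 000-1-, 010-01, 0100-1, 0111-0, 1-0110, 101111, 11-110, 111000
PI chart (minterm → PIs covering it):
  2 | -00-10,000-1-
  3 | 0-0011,00-011,000-1-
  6 | -00-10,000-1-
  7 | 000-1-  (sole → essential)
  11 | 00-011  (sole → essential)
  17 | 010-01,0100-1
  19 | -10011,0-0011,0100-1
  28 | 0-1100,0111-0
  30 | -11110,0111-0
  34 | -00-10  (sole → essential)
  44 | -01100  (sole → essential)
  47 | 101111  (sole → essential)
  51 | -10011  (sole → essential)
  54 | 1-0110,11-110
  56 | 111000  (sole → essential)
Essential prime implicants: -00-10, -01100, -10011, 00-011, 000-1-, 101111, 111000

NO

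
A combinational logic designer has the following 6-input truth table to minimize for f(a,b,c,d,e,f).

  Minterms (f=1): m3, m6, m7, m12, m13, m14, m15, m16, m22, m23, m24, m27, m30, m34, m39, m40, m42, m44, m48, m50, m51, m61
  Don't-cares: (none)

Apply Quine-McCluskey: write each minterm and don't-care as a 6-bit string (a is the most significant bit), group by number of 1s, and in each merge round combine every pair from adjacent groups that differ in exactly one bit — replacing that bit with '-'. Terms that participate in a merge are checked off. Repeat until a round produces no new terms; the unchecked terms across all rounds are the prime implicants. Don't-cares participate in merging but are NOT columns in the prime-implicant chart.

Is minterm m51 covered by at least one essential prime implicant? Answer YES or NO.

YES

size-2^0 implicants → 000011(✓)  000110(✓)  000111(✓)  001100(✓)  001101(✓)  001110(✓)  001111(✓)  010000(✓)  010110(✓)  010111(✓)  011000(✓)  011011  011110(✓)  100010(✓)  100111(✓)  101000(✓)  101010(✓)  101100(✓)  110000(✓)  110010(✓)  110011(✓)  111101
size-2^1 implicants → -00111  -01100  -10000  0-0110(✓)  0-0111(✓)  0-1110(✓)  00-110(✓)  00-111(✓)  000-11  00011-(✓)  0011-0(✓)  0011-1(✓)  00110-(✓)  00111-(✓)  01-000  01-110(✓)  01011-(✓)  1-0010  10-010  101-00  1010-0  1100-0  11001-
size-2^2 implicants → 0--110  0-011-  00-11-  0011--
Unchecked terms (primes): -00111, -01100, -10000, 0--110, 0-011-, 00-11-, 000-11, 0011--, 01-000, 011011, 1-0010, 10-010, 101-00, 1010-0, 1100-0, 11001-, 111101
Minterm coverage:
  m3 ⊆ 000-11 [E]
  m6 ⊆ 0--110,0-011-,00-11-
  m7 ⊆ -00111,0-011-,00-11-,000-11
  m12 ⊆ -01100,0011--
  m13 ⊆ 0011-- [E]
  m14 ⊆ 0--110,00-11-,0011--
  m15 ⊆ 00-11-,0011--
  m16 ⊆ -10000,01-000
  m22 ⊆ 0--110,0-011-
  m23 ⊆ 0-011- [E]
  m24 ⊆ 01-000 [E]
  m27 ⊆ 011011 [E]
  m30 ⊆ 0--110 [E]
  m34 ⊆ 1-0010,10-010
  m39 ⊆ -00111 [E]
  m40 ⊆ 101-00,1010-0
  m42 ⊆ 10-010,1010-0
  m44 ⊆ -01100,101-00
  m48 ⊆ -10000,1100-0
  m50 ⊆ 1-0010,1100-0,11001-
  m51 ⊆ 11001- [E]
  m61 ⊆ 111101 [E]
E = {-00111, 0--110, 0-011-, 000-11, 0011--, 01-000, 011011, 11001-, 111101}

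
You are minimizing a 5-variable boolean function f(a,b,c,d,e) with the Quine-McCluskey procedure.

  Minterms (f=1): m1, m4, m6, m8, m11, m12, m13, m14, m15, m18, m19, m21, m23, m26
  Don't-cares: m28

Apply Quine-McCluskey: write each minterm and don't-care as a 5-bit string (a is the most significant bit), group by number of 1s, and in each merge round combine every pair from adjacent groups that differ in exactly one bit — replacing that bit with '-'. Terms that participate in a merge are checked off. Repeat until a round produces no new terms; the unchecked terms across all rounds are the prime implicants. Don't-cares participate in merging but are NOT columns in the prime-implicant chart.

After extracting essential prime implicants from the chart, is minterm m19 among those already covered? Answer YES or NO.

[col 0] 00001, 00100*, 00110*, 01000*, 01011*, 01100*, 01101*, 01110*, 01111*, 10010*, 10011*, 10101*, 10111*, 11010*, 11100*
[col 1] -1100, 0-100*, 0-110*, 001-0*, 01-00, 01-11, 011-0*, 011-1*, 0110-*, 0111-*, 1-010, 10-11, 1001-, 101-1
[col 2] 0-1-0, 011--
Prime implicants: -1100, 0-1-0, 00001, 01-00, 01-11, 011--, 1-010, 10-11, 1001-, 101-1
PI chart (minterm → PIs covering it):
  1 | 00001  (sole → essential)
  4 | 0-1-0  (sole → essential)
  6 | 0-1-0  (sole → essential)
  8 | 01-00  (sole → essential)
  11 | 01-11  (sole → essential)
  12 | -1100,0-1-0,01-00,011--
  13 | 011--  (sole → essential)
  14 | 0-1-0,011--
  15 | 01-11,011--
  18 | 1-010,1001-
  19 | 10-11,1001-
  21 | 101-1  (sole → essential)
  23 | 10-11,101-1
  26 | 1-010  (sole → essential)
Essential prime implicants: 0-1-0, 00001, 01-00, 01-11, 011--, 1-010, 101-1

NO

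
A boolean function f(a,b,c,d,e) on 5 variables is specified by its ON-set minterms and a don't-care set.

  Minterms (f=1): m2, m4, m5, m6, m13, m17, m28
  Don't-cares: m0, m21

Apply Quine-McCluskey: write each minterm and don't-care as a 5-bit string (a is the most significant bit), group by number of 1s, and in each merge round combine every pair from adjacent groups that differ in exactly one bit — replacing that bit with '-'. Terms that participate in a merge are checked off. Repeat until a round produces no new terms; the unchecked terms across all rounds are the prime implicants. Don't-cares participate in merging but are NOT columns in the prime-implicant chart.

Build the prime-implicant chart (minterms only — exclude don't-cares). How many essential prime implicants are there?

4

size-2^0 implicants → 00000(✓)  00010(✓)  00100(✓)  00101(✓)  00110(✓)  01101(✓)  10001(✓)  10101(✓)  11100
size-2^1 implicants → -0101  0-101  00-00(✓)  00-10(✓)  000-0(✓)  001-0(✓)  0010-  10-01
size-2^2 implicants → 00--0
Unchecked terms (primes): -0101, 0-101, 00--0, 0010-, 10-01, 11100
Minterm coverage:
  m2 ⊆ 00--0 [E]
  m4 ⊆ 00--0,0010-
  m5 ⊆ -0101,0-101,0010-
  m6 ⊆ 00--0 [E]
  m13 ⊆ 0-101 [E]
  m17 ⊆ 10-01 [E]
  m28 ⊆ 11100 [E]
E = {0-101, 00--0, 10-01, 11100}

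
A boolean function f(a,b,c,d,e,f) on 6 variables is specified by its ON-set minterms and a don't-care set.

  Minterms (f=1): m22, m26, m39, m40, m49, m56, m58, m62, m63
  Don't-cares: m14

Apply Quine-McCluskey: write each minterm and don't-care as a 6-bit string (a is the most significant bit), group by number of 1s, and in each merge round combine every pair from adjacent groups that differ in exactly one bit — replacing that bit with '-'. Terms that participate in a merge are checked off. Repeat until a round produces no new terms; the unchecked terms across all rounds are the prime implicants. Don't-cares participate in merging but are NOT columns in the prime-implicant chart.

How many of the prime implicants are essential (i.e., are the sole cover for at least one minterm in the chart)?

size-2^0 implicants → 001110  010110  011010(✓)  100111  101000(✓)  110001  111000(✓)  111010(✓)  111110(✓)  111111(✓)
size-2^1 implicants → -11010  1-1000  111-10  1110-0  11111-
Unchecked terms (primes): -11010, 001110, 010110, 1-1000, 100111, 110001, 111-10, 1110-0, 11111-
Minterm coverage:
  m22 ⊆ 010110 [E]
  m26 ⊆ -11010 [E]
  m39 ⊆ 100111 [E]
  m40 ⊆ 1-1000 [E]
  m49 ⊆ 110001 [E]
  m56 ⊆ 1-1000,1110-0
  m58 ⊆ -11010,111-10,1110-0
  m62 ⊆ 111-10,11111-
  m63 ⊆ 11111- [E]
E = {-11010, 010110, 1-1000, 100111, 110001, 11111-}

6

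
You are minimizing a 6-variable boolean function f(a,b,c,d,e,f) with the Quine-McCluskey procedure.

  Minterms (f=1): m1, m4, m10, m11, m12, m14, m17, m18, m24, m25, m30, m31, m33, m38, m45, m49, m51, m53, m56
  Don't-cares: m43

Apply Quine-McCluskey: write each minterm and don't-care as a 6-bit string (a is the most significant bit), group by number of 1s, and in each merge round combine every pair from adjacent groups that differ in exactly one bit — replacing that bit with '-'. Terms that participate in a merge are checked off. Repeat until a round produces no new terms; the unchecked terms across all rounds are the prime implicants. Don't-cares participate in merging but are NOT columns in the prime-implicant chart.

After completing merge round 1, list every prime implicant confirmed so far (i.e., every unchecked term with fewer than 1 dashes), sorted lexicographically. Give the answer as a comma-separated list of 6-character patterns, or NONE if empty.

010010, 100110, 101101

[col 0] 000001*, 000100*, 001010*, 001011*, 001100*, 001110*, 010001*, 010010, 011000*, 011001*, 011110*, 011111*, 100001*, 100110, 101011*, 101101, 110001*, 110011*, 110101*, 111000*
[col 1] -00001*, -01011, -10001*, -11000, 0-0001*, 0-1110, 00-100, 001-10, 00101-, 0011-0, 01-001, 01100-, 01111-, 1-0001*, 110-01, 1100-1
[col 2] --0001
Prime implicants: --0001, -01011, -11000, 0-1110, 00-100, 001-10, 00101-, 0011-0, 01-001, 010010, 01100-, 01111-, 100110, 101101, 110-01, 1100-1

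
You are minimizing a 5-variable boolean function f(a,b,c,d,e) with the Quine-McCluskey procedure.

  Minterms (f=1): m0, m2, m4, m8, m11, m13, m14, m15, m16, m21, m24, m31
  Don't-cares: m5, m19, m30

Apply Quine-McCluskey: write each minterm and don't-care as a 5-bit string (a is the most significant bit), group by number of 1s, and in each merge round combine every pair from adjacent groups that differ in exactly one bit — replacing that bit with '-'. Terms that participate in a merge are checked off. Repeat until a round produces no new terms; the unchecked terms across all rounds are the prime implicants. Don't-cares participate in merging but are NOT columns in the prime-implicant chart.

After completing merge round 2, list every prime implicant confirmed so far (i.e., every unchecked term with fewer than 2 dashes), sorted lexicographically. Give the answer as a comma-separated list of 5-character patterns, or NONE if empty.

-0101, 0-101, 00-00, 000-0, 0010-, 01-11, 011-1, 10011

[col 0] 00000*, 00010*, 00100*, 00101*, 01000*, 01011*, 01101*, 01110*, 01111*, 10000*, 10011, 10101*, 11000*, 11110*, 11111*
[col 1] -0000*, -0101, -1000*, -1110*, -1111*, 0-000*, 0-101, 00-00, 000-0, 0010-, 01-11, 011-1, 0111-*, 1-000*, 1111-*
[col 2] --000, -111-
Prime implicants: --000, -0101, -111-, 0-101, 00-00, 000-0, 0010-, 01-11, 011-1, 10011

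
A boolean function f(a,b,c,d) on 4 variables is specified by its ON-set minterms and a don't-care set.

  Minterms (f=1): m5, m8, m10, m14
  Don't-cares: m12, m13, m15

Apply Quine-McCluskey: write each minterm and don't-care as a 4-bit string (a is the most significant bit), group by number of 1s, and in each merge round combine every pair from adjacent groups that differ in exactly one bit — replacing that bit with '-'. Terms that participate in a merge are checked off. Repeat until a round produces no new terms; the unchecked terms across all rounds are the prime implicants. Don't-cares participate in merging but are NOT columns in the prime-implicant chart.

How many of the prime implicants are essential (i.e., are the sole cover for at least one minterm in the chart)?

2

size-2^0 implicants → 0101(✓)  1000(✓)  1010(✓)  1100(✓)  1101(✓)  1110(✓)  1111(✓)
size-2^1 implicants → -101  1-00(✓)  1-10(✓)  10-0(✓)  11-0(✓)  11-1(✓)  110-(✓)  111-(✓)
size-2^2 implicants → 1--0  11--
Unchecked terms (primes): -101, 1--0, 11--
Minterm coverage:
  m5 ⊆ -101 [E]
  m8 ⊆ 1--0 [E]
  m10 ⊆ 1--0 [E]
  m14 ⊆ 1--0,11--
E = {-101, 1--0}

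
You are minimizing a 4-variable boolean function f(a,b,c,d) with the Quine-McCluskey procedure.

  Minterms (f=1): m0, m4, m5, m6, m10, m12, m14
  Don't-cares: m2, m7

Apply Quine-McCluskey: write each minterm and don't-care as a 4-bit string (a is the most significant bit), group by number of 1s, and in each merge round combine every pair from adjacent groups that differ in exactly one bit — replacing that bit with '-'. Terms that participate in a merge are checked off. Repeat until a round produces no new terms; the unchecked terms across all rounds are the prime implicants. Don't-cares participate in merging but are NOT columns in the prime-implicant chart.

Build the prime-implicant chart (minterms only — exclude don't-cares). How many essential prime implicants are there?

4

[col 0] 0000*, 0010*, 0100*, 0101*, 0110*, 0111*, 1010*, 1100*, 1110*
[col 1] -010*, -100*, -110*, 0-00*, 0-10*, 00-0*, 01-0*, 01-1*, 010-*, 011-*, 1-10*, 11-0*
[col 2] --10, -1-0, 0--0, 01--
Prime implicants: --10, -1-0, 0--0, 01--
PI chart (minterm → PIs covering it):
  0 | 0--0  (sole → essential)
  4 | -1-0,0--0,01--
  5 | 01--  (sole → essential)
  6 | --10,-1-0,0--0,01--
  10 | --10  (sole → essential)
  12 | -1-0  (sole → essential)
  14 | --10,-1-0
Essential prime implicants: --10, -1-0, 0--0, 01--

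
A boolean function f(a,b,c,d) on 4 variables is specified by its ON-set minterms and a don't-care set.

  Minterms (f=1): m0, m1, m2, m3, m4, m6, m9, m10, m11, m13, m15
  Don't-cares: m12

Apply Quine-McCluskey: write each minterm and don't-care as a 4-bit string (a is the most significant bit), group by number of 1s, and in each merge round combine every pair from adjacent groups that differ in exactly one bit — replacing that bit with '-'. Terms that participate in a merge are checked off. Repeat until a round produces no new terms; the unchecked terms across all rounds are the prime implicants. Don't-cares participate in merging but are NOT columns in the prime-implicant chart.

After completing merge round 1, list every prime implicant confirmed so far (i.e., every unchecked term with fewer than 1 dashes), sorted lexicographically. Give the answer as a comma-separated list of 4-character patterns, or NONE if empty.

[col 0] 0000*, 0001*, 0010*, 0011*, 0100*, 0110*, 1001*, 1010*, 1011*, 1100*, 1101*, 1111*
[col 1] -001*, -010*, -011*, -100, 0-00*, 0-10*, 00-0*, 00-1*, 000-*, 001-*, 01-0*, 1-01*, 1-11*, 10-1*, 101-*, 11-1*, 110-
[col 2] -0-1, -01-, 0--0, 00--, 1--1
Prime implicants: -0-1, -01-, -100, 0--0, 00--, 1--1, 110-

NONE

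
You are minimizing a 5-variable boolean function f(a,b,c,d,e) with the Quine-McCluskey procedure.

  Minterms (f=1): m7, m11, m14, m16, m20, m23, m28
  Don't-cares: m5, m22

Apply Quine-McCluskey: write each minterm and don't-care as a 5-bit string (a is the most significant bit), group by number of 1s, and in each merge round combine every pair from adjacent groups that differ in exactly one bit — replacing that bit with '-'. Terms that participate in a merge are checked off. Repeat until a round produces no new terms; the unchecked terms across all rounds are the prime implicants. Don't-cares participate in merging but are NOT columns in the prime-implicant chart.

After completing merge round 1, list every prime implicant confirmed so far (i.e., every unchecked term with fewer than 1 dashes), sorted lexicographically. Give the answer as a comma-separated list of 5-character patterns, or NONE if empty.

01011, 01110

[col 0] 00101*, 00111*, 01011, 01110, 10000*, 10100*, 10110*, 10111*, 11100*
[col 1] -0111, 001-1, 1-100, 10-00, 101-0, 1011-
Prime implicants: -0111, 001-1, 01011, 01110, 1-100, 10-00, 101-0, 1011-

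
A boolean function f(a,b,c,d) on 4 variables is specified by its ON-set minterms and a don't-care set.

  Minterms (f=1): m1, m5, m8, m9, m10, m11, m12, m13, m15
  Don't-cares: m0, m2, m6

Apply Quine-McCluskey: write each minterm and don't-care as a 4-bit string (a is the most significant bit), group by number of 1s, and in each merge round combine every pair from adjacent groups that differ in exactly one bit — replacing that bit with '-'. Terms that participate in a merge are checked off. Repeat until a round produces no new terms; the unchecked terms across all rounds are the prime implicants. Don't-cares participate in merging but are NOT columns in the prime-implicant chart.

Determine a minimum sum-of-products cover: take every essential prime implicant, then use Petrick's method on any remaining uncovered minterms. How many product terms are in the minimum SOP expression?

[col 0] 0000*, 0001*, 0010*, 0101*, 0110*, 1000*, 1001*, 1010*, 1011*, 1100*, 1101*, 1111*
[col 1] -000*, -001*, -010*, -101*, 0-01*, 0-10, 00-0*, 000-*, 1-00*, 1-01*, 1-11*, 10-0*, 10-1*, 100-*, 101-*, 11-1*, 110-*
[col 2] --01, -0-0, -00-, 1--1, 1-0-, 10--
Prime implicants: --01, -0-0, -00-, 0-10, 1--1, 1-0-, 10--
PI chart (minterm → PIs covering it):
  1 | --01,-00-
  5 | --01  (sole → essential)
  8 | -0-0,-00-,1-0-,10--
  9 | --01,-00-,1--1,1-0-,10--
  10 | -0-0,10--
  11 | 1--1,10--
  12 | 1-0-  (sole → essential)
  13 | --01,1--1,1-0-
  15 | 1--1  (sole → essential)
Essential prime implicants: --01, 1--1, 1-0-
Petrick residual → -0-0
Minimum SOP uses 4 PIs: c'd + b'd' + ad + ac'

4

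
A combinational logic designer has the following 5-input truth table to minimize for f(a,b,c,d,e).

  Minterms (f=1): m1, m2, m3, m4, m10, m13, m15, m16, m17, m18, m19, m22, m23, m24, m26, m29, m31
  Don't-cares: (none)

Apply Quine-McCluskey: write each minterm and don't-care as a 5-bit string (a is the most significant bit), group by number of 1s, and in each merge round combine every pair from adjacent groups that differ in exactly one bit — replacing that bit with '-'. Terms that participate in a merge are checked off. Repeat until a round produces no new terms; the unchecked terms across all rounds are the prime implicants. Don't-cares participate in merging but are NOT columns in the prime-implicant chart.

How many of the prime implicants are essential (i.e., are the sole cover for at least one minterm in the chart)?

6

Round 0: 00001✓ 00010✓ 00011✓ 00100 01010✓ 01101✓ 01111✓ 10000✓ 10001✓ 10010✓ 10011✓ 10110✓ 10111✓ 11000✓ 11010✓ 11101✓ 11111✓
Round 1: -0001✓ -0010✓ -0011✓ -1010✓ -1101✓ -1111✓ 0-010✓ 000-1✓ 0001-✓ 011-1✓ 1-000✓ 1-010✓ 1-111 10-10✓ 10-11✓ 100-0✓ 100-1✓ 1000-✓ 1001-✓ 1011-✓ 110-0✓ 111-1✓
Round 2: --010 -00-1 -001- -11-1 1-0-0 10-1- 100--
PIs = {--010, -00-1, -001-, -11-1, 00100, 1-0-0, 1-111, 10-1-, 100--}
Coverage chart:
  m1: -00-1 ←essential
  m2: --010,-001-
  m3: -00-1,-001-
  m4: 00100 ←essential
  m10: --010 ←essential
  m13: -11-1 ←essential
  m15: -11-1 ←essential
  m16: 1-0-0,100--
  m17: -00-1,100--
  m18: --010,-001-,1-0-0,10-1-,100--
  m19: -00-1,-001-,10-1-,100--
  m22: 10-1- ←essential
  m23: 1-111,10-1-
  m24: 1-0-0 ←essential
  m26: --010,1-0-0
  m29: -11-1 ←essential
  m31: -11-1,1-111
Essential: --010, -00-1, -11-1, 00100, 1-0-0, 10-1-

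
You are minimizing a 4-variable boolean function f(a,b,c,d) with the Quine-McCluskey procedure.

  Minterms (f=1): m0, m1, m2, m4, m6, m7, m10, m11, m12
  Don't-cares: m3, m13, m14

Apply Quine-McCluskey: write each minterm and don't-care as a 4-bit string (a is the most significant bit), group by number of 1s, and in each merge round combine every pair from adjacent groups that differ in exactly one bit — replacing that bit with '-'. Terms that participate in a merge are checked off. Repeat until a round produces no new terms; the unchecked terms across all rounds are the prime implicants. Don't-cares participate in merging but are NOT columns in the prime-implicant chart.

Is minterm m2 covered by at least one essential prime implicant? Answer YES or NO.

YES

[col 0] 0000*, 0001*, 0010*, 0011*, 0100*, 0110*, 0111*, 1010*, 1011*, 1100*, 1101*, 1110*
[col 1] -010*, -011*, -100*, -110*, 0-00*, 0-10*, 0-11*, 00-0*, 00-1*, 000-*, 001-*, 01-0*, 011-*, 1-10*, 101-*, 11-0*, 110-
[col 2] --10, -01-, -1-0, 0--0, 0-1-, 00--
Prime implicants: --10, -01-, -1-0, 0--0, 0-1-, 00--, 110-
PI chart (minterm → PIs covering it):
  0 | 0--0,00--
  1 | 00--  (sole → essential)
  2 | --10,-01-,0--0,0-1-,00--
  4 | -1-0,0--0
  6 | --10,-1-0,0--0,0-1-
  7 | 0-1-  (sole → essential)
  10 | --10,-01-
  11 | -01-  (sole → essential)
  12 | -1-0,110-
Essential prime implicants: -01-, 0-1-, 00--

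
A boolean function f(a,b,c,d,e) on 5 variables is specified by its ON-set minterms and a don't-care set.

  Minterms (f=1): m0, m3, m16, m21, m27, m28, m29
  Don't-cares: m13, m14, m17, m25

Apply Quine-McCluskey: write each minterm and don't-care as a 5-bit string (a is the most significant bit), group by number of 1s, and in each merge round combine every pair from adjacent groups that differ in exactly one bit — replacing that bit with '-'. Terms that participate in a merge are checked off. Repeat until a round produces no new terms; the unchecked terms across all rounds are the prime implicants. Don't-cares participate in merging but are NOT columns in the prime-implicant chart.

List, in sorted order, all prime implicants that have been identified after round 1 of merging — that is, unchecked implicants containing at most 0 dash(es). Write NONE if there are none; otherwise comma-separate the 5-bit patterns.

00011, 01110

size-2^0 implicants → 00000(✓)  00011  01101(✓)  01110  10000(✓)  10001(✓)  10101(✓)  11001(✓)  11011(✓)  11100(✓)  11101(✓)
size-2^1 implicants → -0000  -1101  1-001(✓)  1-101(✓)  10-01(✓)  1000-  11-01(✓)  110-1  1110-
size-2^2 implicants → 1--01
Unchecked terms (primes): -0000, -1101, 00011, 01110, 1--01, 1000-, 110-1, 1110-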